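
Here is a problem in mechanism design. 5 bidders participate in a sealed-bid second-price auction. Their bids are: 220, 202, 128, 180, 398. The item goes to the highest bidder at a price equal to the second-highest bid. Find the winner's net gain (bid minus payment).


Step 1: Sort bids in descending order: 398, 220, 202, 180, 128
Step 2: The winning bid is the highest: 398
Step 3: The payment equals the second-highest bid: 220
Step 4: Surplus = winner's bid - payment = 398 - 220 = 178

178


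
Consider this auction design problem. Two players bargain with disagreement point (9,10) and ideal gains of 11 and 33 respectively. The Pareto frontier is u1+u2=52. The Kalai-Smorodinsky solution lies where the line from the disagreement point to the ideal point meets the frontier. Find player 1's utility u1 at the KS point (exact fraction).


Step 1: At the KS point, (u1-d1)/r1 = (u2-d2)/r2 = t and u1+u2 = 52
Step 2: u1 = d1 + r1*t and u2 = d2 + r2*t, so (d1 + r1*t) + (d2 + r2*t) = 52
Step 3: t = (52 - 9 - 10)/(11 + 33) = 33/44 = 3/4
Step 4: u1 = d1 + r1*t = 9 + 11 * 3/4 = 69/4
Step 5: (Check: u2 = d2 + r2*t = 139/4; u1+u2 = 69/4 + 139/4 = 52, on the frontier.)

69/4


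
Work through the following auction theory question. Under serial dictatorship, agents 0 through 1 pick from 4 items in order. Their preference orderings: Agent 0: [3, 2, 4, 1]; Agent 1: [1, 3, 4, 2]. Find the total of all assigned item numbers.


Step 1: Agent 0 picks item 3
Step 2: Agent 1 picks item 1
Step 3: Sum = 3 + 1 = 4

4


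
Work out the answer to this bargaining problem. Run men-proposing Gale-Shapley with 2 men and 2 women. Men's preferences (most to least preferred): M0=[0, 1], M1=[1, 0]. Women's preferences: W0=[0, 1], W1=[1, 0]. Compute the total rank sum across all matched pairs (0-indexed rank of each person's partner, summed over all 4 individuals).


Step 1: Run Gale-Shapley (men propose, women hold best offer):
  M0 proposes to W0; she accepts
  M1 proposes to W1; she accepts
Step 2: Final matching: W0-M0, W1-M1
Step 3: 0-indexed ranks (man's rank of his match, then woman's): 0 + 0 + 0 + 0
Step 4: Total rank sum = 0

0


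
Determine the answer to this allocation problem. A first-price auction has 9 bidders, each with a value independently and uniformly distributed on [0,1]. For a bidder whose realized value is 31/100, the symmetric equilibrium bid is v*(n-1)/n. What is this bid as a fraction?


Step 1: The symmetric BNE bidding function is b(v) = v * (n-1) / n
Step 2: Substitute v = 31/100 and n = 9
Step 3: b = 31/100 * 8/9
Step 4: b = 62/225

62/225


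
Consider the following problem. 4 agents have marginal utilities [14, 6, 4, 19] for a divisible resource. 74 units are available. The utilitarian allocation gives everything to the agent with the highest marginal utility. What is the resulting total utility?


Step 1: The marginal utilities are [14, 6, 4, 19]
Step 2: The highest marginal utility is 19
Step 3: All 74 units go to that agent
Step 4: Total utility = 19 * 74 = 1406

1406


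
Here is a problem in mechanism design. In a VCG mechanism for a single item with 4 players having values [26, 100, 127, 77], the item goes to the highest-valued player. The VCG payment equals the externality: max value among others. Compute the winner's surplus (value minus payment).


Step 1: The winner is the agent with the highest value: agent 2 with value 127
Step 2: Values of other agents: [26, 100, 77]
Step 3: VCG payment = max of others' values = 100
Step 4: Surplus = 127 - 100 = 27

27


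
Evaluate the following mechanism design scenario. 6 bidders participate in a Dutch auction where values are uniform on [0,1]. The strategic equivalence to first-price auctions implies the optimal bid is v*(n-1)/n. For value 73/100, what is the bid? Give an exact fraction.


Step 1: Dutch auctions are strategically equivalent to first-price auctions
Step 2: The equilibrium bid is b(v) = v*(n-1)/n
Step 3: b = 73/100 * 5/6
Step 4: b = 73/120

73/120


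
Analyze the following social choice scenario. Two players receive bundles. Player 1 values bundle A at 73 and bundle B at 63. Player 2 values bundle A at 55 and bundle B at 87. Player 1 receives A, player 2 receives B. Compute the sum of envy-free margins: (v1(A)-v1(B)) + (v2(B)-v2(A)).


Step 1: Player 1's margin = v1(A) - v1(B) = 73 - 63 = 10
Step 2: Player 2's margin = v2(B) - v2(A) = 87 - 55 = 32
Step 3: Total margin = 10 + 32 = 42

42


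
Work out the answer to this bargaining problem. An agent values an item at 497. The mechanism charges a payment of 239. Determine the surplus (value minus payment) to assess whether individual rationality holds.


Step 1: Surplus = value - payment = 497 - 239 = 258
Step 2: IR is satisfied (surplus >= 0)

258


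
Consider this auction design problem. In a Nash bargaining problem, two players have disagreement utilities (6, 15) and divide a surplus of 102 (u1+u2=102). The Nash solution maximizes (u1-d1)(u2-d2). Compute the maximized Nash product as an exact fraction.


Step 1: The Nash solution splits surplus symmetrically above the disagreement point
Step 2: u1 = (total + d1 - d2)/2 = (102 + 6 - 15)/2 = 93/2
Step 3: u2 = (total - d1 + d2)/2 = (102 - 6 + 15)/2 = 111/2
Step 4: Nash product = (93/2 - 6) * (111/2 - 15)
Step 5: = 81/2 * 81/2 = 6561/4

6561/4


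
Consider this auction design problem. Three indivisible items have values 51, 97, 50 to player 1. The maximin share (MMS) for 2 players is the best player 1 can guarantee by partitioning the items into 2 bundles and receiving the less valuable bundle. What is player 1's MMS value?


Step 1: Item values = 51, 97, 50
Step 2: Enumerate all 2-bundle partitions and take the smaller bundle:
  Partition 1: {51} vs {97,50} -> bundles 51, 147; min = 51
  Partition 2: {97} vs {51,50} -> bundles 97, 101; min = 97
  Partition 3: {50} vs {51,97} -> bundles 50, 148; min = 50
Step 3: MMS = max(51, 97, 50) = 97

97


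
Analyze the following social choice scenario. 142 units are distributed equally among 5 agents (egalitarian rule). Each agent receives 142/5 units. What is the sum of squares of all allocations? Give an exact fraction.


Step 1: Each agent's share = 142/5
Step 2: Square of each share = (142/5)^2 = 20164/25
Step 3: Sum of squares = 5 * 20164/25 = 20164/5

20164/5


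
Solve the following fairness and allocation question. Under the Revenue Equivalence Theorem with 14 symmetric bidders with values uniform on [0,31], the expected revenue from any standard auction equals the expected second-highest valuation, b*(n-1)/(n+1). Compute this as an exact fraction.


Step 1: By Revenue Equivalence, expected revenue = b*(n-1)/(n+1)
Step 2: Substituting n = 14, b = 31
Step 3: Revenue = 31*(14-1)/(14+1) = 31*13/15
Step 4: Revenue = 403/15

403/15


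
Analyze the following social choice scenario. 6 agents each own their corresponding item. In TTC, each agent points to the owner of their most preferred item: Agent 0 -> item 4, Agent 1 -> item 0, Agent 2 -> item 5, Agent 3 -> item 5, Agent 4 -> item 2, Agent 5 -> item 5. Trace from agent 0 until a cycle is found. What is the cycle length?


Step 1: Trace the pointer graph from agent 0: 0 -> 4 -> 2 -> 5 -> 5
Step 2: A cycle is detected when we revisit agent 5
Step 3: The cycle is: 5 -> 5
Step 4: Cycle length = 1

1


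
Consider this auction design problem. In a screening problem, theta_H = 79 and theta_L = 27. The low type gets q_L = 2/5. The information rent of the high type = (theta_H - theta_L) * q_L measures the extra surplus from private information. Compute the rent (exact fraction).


Step 1: theta_H - theta_L = 79 - 27 = 52
Step 2: Information rent = (theta_H - theta_L) * q_L
Step 3: = 52 * 2/5
Step 4: = 104/5

104/5


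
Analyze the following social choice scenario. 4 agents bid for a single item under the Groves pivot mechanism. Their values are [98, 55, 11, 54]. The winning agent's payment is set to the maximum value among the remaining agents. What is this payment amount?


Step 1: The efficient winner is agent 0 with value 98
Step 2: Other agents' values: [55, 11, 54]
Step 3: Pivot payment = max(others) = 55
Step 4: The winner pays 55

55


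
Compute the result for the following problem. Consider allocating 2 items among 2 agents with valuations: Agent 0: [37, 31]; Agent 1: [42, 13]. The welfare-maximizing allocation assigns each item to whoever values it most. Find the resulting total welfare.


Step 1: For each item, find the maximum value among all agents.
Step 2: Item 0 -> Agent 1 (value 42)
Step 3: Item 1 -> Agent 0 (value 31)
Step 4: Total welfare = 42 + 31 = 73

73


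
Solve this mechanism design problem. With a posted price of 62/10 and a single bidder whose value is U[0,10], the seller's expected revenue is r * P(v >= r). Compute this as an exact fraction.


Step 1: Posted price r = 31/5, value support [0,10]
Step 2: P(v >= r) = (10 - 31/5)/10 = 19/50
Step 3: Expected revenue = r * P(v >= r) = 31/5 * 19/50
Step 4: Revenue = 589/250

589/250


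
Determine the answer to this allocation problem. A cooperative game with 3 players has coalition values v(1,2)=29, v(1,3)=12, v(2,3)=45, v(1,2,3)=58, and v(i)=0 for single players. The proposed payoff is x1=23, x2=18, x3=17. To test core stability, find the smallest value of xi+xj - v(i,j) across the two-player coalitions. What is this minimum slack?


Step 1: Slack for coalition (1,2): x1+x2 - v12 = 41 - 29 = 12
Step 2: Slack for coalition (1,3): x1+x3 - v13 = 40 - 12 = 28
Step 3: Slack for coalition (2,3): x2+x3 - v23 = 35 - 45 = -10
Step 4: Minimum slack = min(12, 28, -10) = -10, attained by (2,3); coalition (2,3) can block (slack < 0), so the allocation is not in the core

-10


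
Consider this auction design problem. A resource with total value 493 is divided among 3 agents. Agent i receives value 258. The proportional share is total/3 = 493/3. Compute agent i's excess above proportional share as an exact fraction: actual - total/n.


Step 1: Proportional share = 493/3
Step 2: Agent's actual allocation = 258
Step 3: Excess = 258 - 493/3 = 281/3

281/3


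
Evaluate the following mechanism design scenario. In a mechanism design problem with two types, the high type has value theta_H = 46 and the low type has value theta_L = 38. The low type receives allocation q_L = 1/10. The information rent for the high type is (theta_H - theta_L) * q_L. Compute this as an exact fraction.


Step 1: theta_H - theta_L = 46 - 38 = 8
Step 2: Information rent = (theta_H - theta_L) * q_L
Step 3: = 8 * 1/10
Step 4: = 4/5

4/5


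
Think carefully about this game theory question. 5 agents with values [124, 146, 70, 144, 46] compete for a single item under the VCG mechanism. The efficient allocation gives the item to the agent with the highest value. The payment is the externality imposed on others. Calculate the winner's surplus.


Step 1: The winner is the agent with the highest value: agent 1 with value 146
Step 2: Values of other agents: [124, 70, 144, 46]
Step 3: VCG payment = max of others' values = 144
Step 4: Surplus = 146 - 144 = 2

2


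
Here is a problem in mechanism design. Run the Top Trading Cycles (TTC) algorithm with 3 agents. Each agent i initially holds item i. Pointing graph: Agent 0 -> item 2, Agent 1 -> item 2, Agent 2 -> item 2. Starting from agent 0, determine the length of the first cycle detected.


Step 1: Trace the pointer graph from agent 0: 0 -> 2 -> 2
Step 2: A cycle is detected when we revisit agent 2
Step 3: The cycle is: 2 -> 2
Step 4: Cycle length = 1

1


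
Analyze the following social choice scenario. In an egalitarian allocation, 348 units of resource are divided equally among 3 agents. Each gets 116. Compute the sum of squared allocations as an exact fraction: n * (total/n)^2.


Step 1: Each agent's share = 348/3 = 116
Step 2: Square of each share = (116)^2 = 13456
Step 3: Sum of squares = 3 * 13456 = 40368

40368


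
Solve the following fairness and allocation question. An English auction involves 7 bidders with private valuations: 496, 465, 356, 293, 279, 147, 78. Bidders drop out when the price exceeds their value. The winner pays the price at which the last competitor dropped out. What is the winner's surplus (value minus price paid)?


Step 1: Identify the highest value: 496
Step 2: Identify the second-highest value: 465
Step 3: The final price = second-highest value = 465
Step 4: Surplus = 496 - 465 = 31

31


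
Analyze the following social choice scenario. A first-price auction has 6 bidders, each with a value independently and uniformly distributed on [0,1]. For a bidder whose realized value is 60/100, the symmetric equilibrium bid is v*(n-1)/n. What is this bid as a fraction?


Step 1: The symmetric BNE bidding function is b(v) = v * (n-1) / n
Step 2: Substitute v = 3/5 and n = 6
Step 3: b = 3/5 * 5/6
Step 4: b = 1/2

1/2


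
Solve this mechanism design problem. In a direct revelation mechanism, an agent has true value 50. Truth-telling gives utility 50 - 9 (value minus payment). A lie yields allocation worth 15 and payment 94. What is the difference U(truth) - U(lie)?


Step 1: U(truth) = value - payment = 50 - 9 = 41
Step 2: U(lie) = allocation - payment = 15 - 94 = -79
Step 3: IC gap = 41 - (-79) = 120

120


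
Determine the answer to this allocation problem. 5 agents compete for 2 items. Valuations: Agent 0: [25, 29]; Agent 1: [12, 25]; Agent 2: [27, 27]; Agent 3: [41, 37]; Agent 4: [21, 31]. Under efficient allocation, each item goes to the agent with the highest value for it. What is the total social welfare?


Step 1: For each item, find the maximum value among all agents.
Step 2: Item 0 -> Agent 3 (value 41)
Step 3: Item 1 -> Agent 3 (value 37)
Step 4: Total welfare = 41 + 37 = 78

78


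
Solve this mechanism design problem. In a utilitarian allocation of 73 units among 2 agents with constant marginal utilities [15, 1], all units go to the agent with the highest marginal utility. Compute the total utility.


Step 1: The marginal utilities are [15, 1]
Step 2: The highest marginal utility is 15
Step 3: All 73 units go to that agent
Step 4: Total utility = 15 * 73 = 1095

1095


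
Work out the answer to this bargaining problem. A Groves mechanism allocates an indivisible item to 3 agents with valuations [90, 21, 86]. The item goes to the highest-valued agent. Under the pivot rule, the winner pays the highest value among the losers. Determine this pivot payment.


Step 1: The efficient winner is agent 0 with value 90
Step 2: Other agents' values: [21, 86]
Step 3: Pivot payment = max(others) = 86
Step 4: The winner pays 86

86


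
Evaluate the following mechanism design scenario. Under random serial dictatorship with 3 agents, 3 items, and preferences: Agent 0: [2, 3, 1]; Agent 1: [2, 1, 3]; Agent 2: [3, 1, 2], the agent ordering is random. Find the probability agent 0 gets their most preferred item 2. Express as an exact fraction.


Step 1: Agent 0 wants item 2
Step 2: There are 6 possible orderings of agents
Step 3: In 3 orderings, agent 0 gets item 2
Step 4: Probability = 3/6 = 1/2

1/2


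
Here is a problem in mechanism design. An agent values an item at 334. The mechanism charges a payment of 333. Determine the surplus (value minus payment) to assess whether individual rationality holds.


Step 1: Surplus = value - payment = 334 - 333 = 1
Step 2: IR is satisfied (surplus >= 0)

1


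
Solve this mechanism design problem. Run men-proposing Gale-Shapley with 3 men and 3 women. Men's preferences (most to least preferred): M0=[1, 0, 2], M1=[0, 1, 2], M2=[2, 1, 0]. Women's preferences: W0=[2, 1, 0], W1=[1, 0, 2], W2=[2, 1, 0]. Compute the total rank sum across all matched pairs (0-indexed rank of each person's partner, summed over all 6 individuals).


Step 1: Run Gale-Shapley (men propose, women hold best offer):
  M0 proposes to W1; she accepts
  M1 proposes to W0; she accepts
  M2 proposes to W2; she accepts
Step 2: Final matching: W0-M1, W1-M0, W2-M2
Step 3: 0-indexed ranks (man's rank of his match, then woman's): 0 + 1 + 0 + 1 + 0 + 0
Step 4: Total rank sum = 2

2


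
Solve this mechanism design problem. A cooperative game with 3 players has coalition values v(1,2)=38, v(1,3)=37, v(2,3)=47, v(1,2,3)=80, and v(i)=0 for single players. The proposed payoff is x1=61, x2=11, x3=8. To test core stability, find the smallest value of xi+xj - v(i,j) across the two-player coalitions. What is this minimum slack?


Step 1: Slack for coalition (1,2): x1+x2 - v12 = 72 - 38 = 34
Step 2: Slack for coalition (1,3): x1+x3 - v13 = 69 - 37 = 32
Step 3: Slack for coalition (2,3): x2+x3 - v23 = 19 - 47 = -28
Step 4: Minimum slack = min(34, 32, -28) = -28, attained by (2,3); coalition (2,3) can block (slack < 0), so the allocation is not in the core

-28


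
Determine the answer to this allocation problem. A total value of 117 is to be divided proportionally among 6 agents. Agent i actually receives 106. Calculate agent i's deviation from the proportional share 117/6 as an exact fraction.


Step 1: Proportional share = 117/6 = 39/2
Step 2: Agent's actual allocation = 106
Step 3: Excess = 106 - 39/2 = 173/2

173/2


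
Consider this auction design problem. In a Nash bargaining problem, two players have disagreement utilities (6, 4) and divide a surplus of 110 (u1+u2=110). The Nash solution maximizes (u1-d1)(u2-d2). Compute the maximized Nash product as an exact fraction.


Step 1: The Nash solution splits surplus symmetrically above the disagreement point
Step 2: u1 = (total + d1 - d2)/2 = (110 + 6 - 4)/2 = 56
Step 3: u2 = (total - d1 + d2)/2 = (110 - 6 + 4)/2 = 54
Step 4: Nash product = (56 - 6) * (54 - 4)
Step 5: = 50 * 50 = 2500

2500


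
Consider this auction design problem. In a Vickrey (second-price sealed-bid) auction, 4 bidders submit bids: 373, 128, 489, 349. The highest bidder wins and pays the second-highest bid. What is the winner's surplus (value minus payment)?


Step 1: Sort bids in descending order: 489, 373, 349, 128
Step 2: The winning bid is the highest: 489
Step 3: The payment equals the second-highest bid: 373
Step 4: Surplus = winner's bid - payment = 489 - 373 = 116

116


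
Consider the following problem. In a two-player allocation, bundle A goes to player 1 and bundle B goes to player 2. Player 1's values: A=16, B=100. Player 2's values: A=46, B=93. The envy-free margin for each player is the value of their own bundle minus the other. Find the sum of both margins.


Step 1: Player 1's margin = v1(A) - v1(B) = 16 - 100 = -84
Step 2: Player 2's margin = v2(B) - v2(A) = 93 - 46 = 47
Step 3: Total margin = -84 + 47 = -37

-37


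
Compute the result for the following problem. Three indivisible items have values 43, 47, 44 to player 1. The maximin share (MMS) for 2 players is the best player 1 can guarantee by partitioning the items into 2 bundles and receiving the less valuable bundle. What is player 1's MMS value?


Step 1: Item values = 43, 47, 44
Step 2: Enumerate all 2-bundle partitions and take the smaller bundle:
  Partition 1: {43} vs {47,44} -> bundles 43, 91; min = 43
  Partition 2: {47} vs {43,44} -> bundles 47, 87; min = 47
  Partition 3: {44} vs {43,47} -> bundles 44, 90; min = 44
Step 3: MMS = max(43, 47, 44) = 47

47


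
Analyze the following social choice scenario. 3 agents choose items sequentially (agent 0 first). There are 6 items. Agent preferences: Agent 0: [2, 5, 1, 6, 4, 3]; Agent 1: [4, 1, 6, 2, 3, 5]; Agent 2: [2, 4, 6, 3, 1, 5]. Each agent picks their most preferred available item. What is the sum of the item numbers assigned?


Step 1: Agent 0 picks item 2
Step 2: Agent 1 picks item 4
Step 3: Agent 2 picks item 6
Step 4: Sum = 2 + 4 + 6 = 12

12


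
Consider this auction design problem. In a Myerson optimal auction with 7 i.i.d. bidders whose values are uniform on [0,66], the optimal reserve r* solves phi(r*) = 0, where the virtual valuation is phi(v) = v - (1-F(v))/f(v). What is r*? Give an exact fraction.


Step 1: For U[0,66], F(v) = v/66 and f(v) = 1/66
Step 2: phi(v) = v - (1 - v/66)/(1/66) = v - (66 - v) = 2v - 66
Step 3: Set phi(r*) = 0: 2r* - 66 = 0
Step 4: r* = 66/2 = 33 (the number of bidders n = 7 does not enter)

33


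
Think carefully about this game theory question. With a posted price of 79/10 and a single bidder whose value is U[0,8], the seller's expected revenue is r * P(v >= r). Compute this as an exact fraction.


Step 1: Posted price r = 79/10, value support [0,8]
Step 2: P(v >= r) = (8 - 79/10)/8 = 1/80
Step 3: Expected revenue = r * P(v >= r) = 79/10 * 1/80
Step 4: Revenue = 79/800

79/800


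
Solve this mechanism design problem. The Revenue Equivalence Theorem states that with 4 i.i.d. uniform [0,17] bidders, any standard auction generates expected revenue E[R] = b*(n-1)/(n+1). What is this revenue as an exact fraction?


Step 1: By Revenue Equivalence, expected revenue = b*(n-1)/(n+1)
Step 2: Substituting n = 4, b = 17
Step 3: Revenue = 17*(4-1)/(4+1) = 17*3/5
Step 4: Revenue = 51/5

51/5


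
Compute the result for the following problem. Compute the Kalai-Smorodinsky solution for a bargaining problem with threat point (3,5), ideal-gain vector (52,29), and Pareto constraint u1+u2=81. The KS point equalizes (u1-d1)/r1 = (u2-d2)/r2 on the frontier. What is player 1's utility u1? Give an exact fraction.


Step 1: At the KS point, (u1-d1)/r1 = (u2-d2)/r2 = t and u1+u2 = 81
Step 2: u1 = d1 + r1*t and u2 = d2 + r2*t, so (d1 + r1*t) + (d2 + r2*t) = 81
Step 3: t = (81 - 3 - 5)/(52 + 29) = 73/81
Step 4: u1 = d1 + r1*t = 3 + 52 * 73/81 = 4039/81
Step 5: (Check: u2 = d2 + r2*t = 2522/81; u1+u2 = 4039/81 + 2522/81 = 81, on the frontier.)

4039/81


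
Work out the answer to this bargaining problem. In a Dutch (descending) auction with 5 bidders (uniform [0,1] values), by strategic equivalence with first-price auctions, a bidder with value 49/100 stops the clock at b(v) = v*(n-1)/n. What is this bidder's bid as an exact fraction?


Step 1: Dutch auctions are strategically equivalent to first-price auctions
Step 2: The equilibrium bid is b(v) = v*(n-1)/n
Step 3: b = 49/100 * 4/5
Step 4: b = 49/125

49/125


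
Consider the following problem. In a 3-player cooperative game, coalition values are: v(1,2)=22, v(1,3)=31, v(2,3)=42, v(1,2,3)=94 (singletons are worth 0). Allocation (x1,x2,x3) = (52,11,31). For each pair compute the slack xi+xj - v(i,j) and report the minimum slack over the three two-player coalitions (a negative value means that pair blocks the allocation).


Step 1: Slack for coalition (1,2): x1+x2 - v12 = 63 - 22 = 41
Step 2: Slack for coalition (1,3): x1+x3 - v13 = 83 - 31 = 52
Step 3: Slack for coalition (2,3): x2+x3 - v23 = 42 - 42 = 0
Step 4: Minimum slack = min(41, 52, 0) = 0, attained by (2,3); no pair can gain by deviating, so the allocation is in the core

0


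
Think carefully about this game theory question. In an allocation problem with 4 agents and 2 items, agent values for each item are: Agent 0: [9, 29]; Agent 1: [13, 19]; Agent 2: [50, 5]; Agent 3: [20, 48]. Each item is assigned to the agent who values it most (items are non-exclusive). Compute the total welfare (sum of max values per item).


Step 1: For each item, find the maximum value among all agents.
Step 2: Item 0 -> Agent 2 (value 50)
Step 3: Item 1 -> Agent 3 (value 48)
Step 4: Total welfare = 50 + 48 = 98

98


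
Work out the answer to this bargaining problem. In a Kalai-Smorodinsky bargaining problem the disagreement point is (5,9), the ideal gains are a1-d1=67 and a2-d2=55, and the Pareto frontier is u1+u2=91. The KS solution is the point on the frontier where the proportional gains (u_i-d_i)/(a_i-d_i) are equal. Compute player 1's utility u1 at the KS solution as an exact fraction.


Step 1: At the KS point, (u1-d1)/r1 = (u2-d2)/r2 = t and u1+u2 = 91
Step 2: u1 = d1 + r1*t and u2 = d2 + r2*t, so (d1 + r1*t) + (d2 + r2*t) = 91
Step 3: t = (91 - 5 - 9)/(67 + 55) = 77/122
Step 4: u1 = d1 + r1*t = 5 + 67 * 77/122 = 5769/122
Step 5: (Check: u2 = d2 + r2*t = 5333/122; u1+u2 = 5769/122 + 5333/122 = 91, on the frontier.)

5769/122


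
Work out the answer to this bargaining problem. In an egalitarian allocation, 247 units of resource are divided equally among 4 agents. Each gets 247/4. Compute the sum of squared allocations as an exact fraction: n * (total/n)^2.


Step 1: Each agent's share = 247/4
Step 2: Square of each share = (247/4)^2 = 61009/16
Step 3: Sum of squares = 4 * 61009/16 = 61009/4

61009/4


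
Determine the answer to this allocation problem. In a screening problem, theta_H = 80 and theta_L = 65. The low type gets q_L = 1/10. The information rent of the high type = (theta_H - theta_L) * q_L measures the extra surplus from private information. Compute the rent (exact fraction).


Step 1: theta_H - theta_L = 80 - 65 = 15
Step 2: Information rent = (theta_H - theta_L) * q_L
Step 3: = 15 * 1/10
Step 4: = 3/2

3/2


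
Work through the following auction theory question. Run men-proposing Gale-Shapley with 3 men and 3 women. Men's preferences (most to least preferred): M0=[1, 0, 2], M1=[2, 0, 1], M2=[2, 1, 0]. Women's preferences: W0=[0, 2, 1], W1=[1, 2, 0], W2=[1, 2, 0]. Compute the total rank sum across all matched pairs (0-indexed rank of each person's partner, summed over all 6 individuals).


Step 1: Run Gale-Shapley (men propose, women hold best offer):
  M0 proposes to W1; she accepts
  M1 proposes to W2; she accepts
  M2 proposes to W2; rejected
  M2 proposes to W1; she switches from M0
  M0 proposes to W0; she accepts
Step 2: Final matching: W0-M0, W1-M2, W2-M1
Step 3: 0-indexed ranks (man's rank of his match, then woman's): 1 + 0 + 1 + 1 + 0 + 0
Step 4: Total rank sum = 3

3


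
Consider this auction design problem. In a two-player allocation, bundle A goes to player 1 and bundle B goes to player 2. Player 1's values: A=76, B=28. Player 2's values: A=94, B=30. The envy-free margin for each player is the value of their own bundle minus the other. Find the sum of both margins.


Step 1: Player 1's margin = v1(A) - v1(B) = 76 - 28 = 48
Step 2: Player 2's margin = v2(B) - v2(A) = 30 - 94 = -64
Step 3: Total margin = 48 + -64 = -16

-16


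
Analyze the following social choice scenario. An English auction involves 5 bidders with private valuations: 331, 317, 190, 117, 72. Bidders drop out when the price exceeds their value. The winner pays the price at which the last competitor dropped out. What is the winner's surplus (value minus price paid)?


Step 1: Identify the highest value: 331
Step 2: Identify the second-highest value: 317
Step 3: The final price = second-highest value = 317
Step 4: Surplus = 331 - 317 = 14

14


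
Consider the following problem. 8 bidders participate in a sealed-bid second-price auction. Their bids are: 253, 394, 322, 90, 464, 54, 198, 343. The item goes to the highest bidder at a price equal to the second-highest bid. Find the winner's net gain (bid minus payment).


Step 1: Sort bids in descending order: 464, 394, 343, 322, 253, 198, 90, 54
Step 2: The winning bid is the highest: 464
Step 3: The payment equals the second-highest bid: 394
Step 4: Surplus = winner's bid - payment = 464 - 394 = 70

70


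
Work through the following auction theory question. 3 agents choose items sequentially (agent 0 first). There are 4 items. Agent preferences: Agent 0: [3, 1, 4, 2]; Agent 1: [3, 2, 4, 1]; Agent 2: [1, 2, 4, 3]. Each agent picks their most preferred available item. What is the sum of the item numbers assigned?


Step 1: Agent 0 picks item 3
Step 2: Agent 1 picks item 2
Step 3: Agent 2 picks item 1
Step 4: Sum = 3 + 2 + 1 = 6

6


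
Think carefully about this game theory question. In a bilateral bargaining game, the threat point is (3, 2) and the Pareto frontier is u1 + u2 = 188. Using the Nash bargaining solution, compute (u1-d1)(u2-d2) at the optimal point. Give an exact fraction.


Step 1: The Nash solution splits surplus symmetrically above the disagreement point
Step 2: u1 = (total + d1 - d2)/2 = (188 + 3 - 2)/2 = 189/2
Step 3: u2 = (total - d1 + d2)/2 = (188 - 3 + 2)/2 = 187/2
Step 4: Nash product = (189/2 - 3) * (187/2 - 2)
Step 5: = 183/2 * 183/2 = 33489/4

33489/4


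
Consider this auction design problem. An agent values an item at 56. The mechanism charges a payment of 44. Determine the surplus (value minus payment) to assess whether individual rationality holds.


Step 1: Surplus = value - payment = 56 - 44 = 12
Step 2: IR is satisfied (surplus >= 0)

12


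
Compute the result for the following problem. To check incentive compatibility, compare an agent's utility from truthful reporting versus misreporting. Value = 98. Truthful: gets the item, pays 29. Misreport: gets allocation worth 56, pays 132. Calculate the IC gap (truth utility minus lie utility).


Step 1: U(truth) = value - payment = 98 - 29 = 69
Step 2: U(lie) = allocation - payment = 56 - 132 = -76
Step 3: IC gap = 69 - (-76) = 145

145


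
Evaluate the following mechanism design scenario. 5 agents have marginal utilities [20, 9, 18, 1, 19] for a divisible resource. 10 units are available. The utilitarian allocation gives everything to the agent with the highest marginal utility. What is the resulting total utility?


Step 1: The marginal utilities are [20, 9, 18, 1, 19]
Step 2: The highest marginal utility is 20
Step 3: All 10 units go to that agent
Step 4: Total utility = 20 * 10 = 200

200


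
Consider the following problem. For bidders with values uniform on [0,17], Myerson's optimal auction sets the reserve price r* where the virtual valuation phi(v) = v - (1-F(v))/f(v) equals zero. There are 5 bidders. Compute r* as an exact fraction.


Step 1: For U[0,17], F(v) = v/17 and f(v) = 1/17
Step 2: phi(v) = v - (1 - v/17)/(1/17) = v - (17 - v) = 2v - 17
Step 3: Set phi(r*) = 0: 2r* - 17 = 0
Step 4: r* = 17/2 (the number of bidders n = 5 does not enter)

17/2


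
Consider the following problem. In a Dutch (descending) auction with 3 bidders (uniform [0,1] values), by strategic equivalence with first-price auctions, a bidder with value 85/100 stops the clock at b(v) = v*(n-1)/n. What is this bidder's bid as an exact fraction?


Step 1: Dutch auctions are strategically equivalent to first-price auctions
Step 2: The equilibrium bid is b(v) = v*(n-1)/n
Step 3: b = 17/20 * 2/3
Step 4: b = 17/30

17/30


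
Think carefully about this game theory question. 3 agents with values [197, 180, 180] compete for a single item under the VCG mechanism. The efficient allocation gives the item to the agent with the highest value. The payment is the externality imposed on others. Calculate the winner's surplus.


Step 1: The winner is the agent with the highest value: agent 0 with value 197
Step 2: Values of other agents: [180, 180]
Step 3: VCG payment = max of others' values = 180
Step 4: Surplus = 197 - 180 = 17

17


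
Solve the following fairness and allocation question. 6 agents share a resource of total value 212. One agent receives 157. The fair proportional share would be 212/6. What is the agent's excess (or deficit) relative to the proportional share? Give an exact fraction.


Step 1: Proportional share = 212/6 = 106/3
Step 2: Agent's actual allocation = 157
Step 3: Excess = 157 - 106/3 = 365/3

365/3


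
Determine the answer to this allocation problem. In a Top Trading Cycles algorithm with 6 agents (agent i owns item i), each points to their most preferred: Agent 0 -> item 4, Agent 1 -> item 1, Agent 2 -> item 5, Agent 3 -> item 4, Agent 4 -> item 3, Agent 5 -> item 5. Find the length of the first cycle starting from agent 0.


Step 1: Trace the pointer graph from agent 0: 0 -> 4 -> 3 -> 4
Step 2: A cycle is detected when we revisit agent 4
Step 3: The cycle is: 4 -> 3 -> 4
Step 4: Cycle length = 2

2


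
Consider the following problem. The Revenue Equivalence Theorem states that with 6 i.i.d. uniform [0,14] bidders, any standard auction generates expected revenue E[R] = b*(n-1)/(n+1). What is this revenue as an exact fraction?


Step 1: By Revenue Equivalence, expected revenue = b*(n-1)/(n+1)
Step 2: Substituting n = 6, b = 14
Step 3: Revenue = 14*(6-1)/(6+1) = 14*5/7
Step 4: Revenue = 70/7 = 10

10


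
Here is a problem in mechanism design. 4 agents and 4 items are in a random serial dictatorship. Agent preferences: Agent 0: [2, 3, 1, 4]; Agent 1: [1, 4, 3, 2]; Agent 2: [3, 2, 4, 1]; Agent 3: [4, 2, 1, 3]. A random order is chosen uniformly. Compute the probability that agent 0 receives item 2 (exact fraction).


Step 1: Agent 0 wants item 2
Step 2: There are 24 possible orderings of agents
Step 3: In 24 orderings, agent 0 gets item 2
Step 4: Probability = 24/24 = 1

1


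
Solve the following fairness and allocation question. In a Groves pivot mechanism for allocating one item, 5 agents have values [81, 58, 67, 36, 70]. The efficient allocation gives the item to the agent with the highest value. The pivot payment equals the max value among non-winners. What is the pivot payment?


Step 1: The efficient winner is agent 0 with value 81
Step 2: Other agents' values: [58, 67, 36, 70]
Step 3: Pivot payment = max(others) = 70
Step 4: The winner pays 70

70


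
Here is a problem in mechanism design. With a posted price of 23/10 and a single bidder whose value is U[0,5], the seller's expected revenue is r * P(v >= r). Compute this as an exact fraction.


Step 1: Posted price r = 23/10, value support [0,5]
Step 2: P(v >= r) = (5 - 23/10)/5 = 27/50
Step 3: Expected revenue = r * P(v >= r) = 23/10 * 27/50
Step 4: Revenue = 621/500

621/500


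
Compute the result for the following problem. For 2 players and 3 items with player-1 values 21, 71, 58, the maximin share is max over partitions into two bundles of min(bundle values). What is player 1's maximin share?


Step 1: Item values = 21, 71, 58
Step 2: Enumerate all 2-bundle partitions and take the smaller bundle:
  Partition 1: {21} vs {71,58} -> bundles 21, 129; min = 21
  Partition 2: {71} vs {21,58} -> bundles 71, 79; min = 71
  Partition 3: {58} vs {21,71} -> bundles 58, 92; min = 58
Step 3: MMS = max(21, 71, 58) = 71

71


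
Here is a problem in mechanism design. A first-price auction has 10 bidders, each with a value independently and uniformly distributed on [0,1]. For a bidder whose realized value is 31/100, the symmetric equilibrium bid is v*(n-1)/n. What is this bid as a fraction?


Step 1: The symmetric BNE bidding function is b(v) = v * (n-1) / n
Step 2: Substitute v = 31/100 and n = 10
Step 3: b = 31/100 * 9/10
Step 4: b = 279/1000

279/1000


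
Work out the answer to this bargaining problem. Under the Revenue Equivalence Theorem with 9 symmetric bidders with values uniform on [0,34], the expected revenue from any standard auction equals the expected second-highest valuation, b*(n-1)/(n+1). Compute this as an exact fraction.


Step 1: By Revenue Equivalence, expected revenue = b*(n-1)/(n+1)
Step 2: Substituting n = 9, b = 34
Step 3: Revenue = 34*(9-1)/(9+1) = 34*8/10
Step 4: Revenue = 272/10 = 136/5

136/5


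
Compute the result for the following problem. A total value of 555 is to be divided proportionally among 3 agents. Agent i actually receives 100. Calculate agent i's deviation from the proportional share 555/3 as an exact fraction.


Step 1: Proportional share = 555/3 = 185
Step 2: Agent's actual allocation = 100
Step 3: Excess = 100 - 185 = -85

-85


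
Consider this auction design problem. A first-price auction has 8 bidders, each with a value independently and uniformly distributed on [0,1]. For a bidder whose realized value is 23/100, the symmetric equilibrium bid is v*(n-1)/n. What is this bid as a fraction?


Step 1: The symmetric BNE bidding function is b(v) = v * (n-1) / n
Step 2: Substitute v = 23/100 and n = 8
Step 3: b = 23/100 * 7/8
Step 4: b = 161/800

161/800


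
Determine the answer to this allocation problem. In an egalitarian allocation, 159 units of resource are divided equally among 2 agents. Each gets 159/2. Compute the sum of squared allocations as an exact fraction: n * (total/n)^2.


Step 1: Each agent's share = 159/2
Step 2: Square of each share = (159/2)^2 = 25281/4
Step 3: Sum of squares = 2 * 25281/4 = 25281/2

25281/2


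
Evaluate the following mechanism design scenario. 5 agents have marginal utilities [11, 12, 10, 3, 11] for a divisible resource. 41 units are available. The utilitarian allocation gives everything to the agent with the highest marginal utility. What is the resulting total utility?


Step 1: The marginal utilities are [11, 12, 10, 3, 11]
Step 2: The highest marginal utility is 12
Step 3: All 41 units go to that agent
Step 4: Total utility = 12 * 41 = 492

492


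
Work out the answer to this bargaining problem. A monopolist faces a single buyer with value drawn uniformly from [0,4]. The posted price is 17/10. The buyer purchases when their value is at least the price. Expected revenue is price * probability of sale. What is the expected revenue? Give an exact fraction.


Step 1: Posted price r = 17/10, value support [0,4]
Step 2: P(v >= r) = (4 - 17/10)/4 = 23/40
Step 3: Expected revenue = r * P(v >= r) = 17/10 * 23/40
Step 4: Revenue = 391/400

391/400


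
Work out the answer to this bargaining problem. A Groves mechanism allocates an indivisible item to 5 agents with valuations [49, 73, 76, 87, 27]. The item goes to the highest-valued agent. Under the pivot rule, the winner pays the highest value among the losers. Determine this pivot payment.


Step 1: The efficient winner is agent 3 with value 87
Step 2: Other agents' values: [49, 73, 76, 27]
Step 3: Pivot payment = max(others) = 76
Step 4: The winner pays 76

76


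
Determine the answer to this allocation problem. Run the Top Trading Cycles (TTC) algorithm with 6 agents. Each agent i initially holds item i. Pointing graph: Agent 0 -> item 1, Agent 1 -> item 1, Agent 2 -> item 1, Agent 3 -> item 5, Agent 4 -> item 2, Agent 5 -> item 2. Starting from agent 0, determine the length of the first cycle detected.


Step 1: Trace the pointer graph from agent 0: 0 -> 1 -> 1
Step 2: A cycle is detected when we revisit agent 1
Step 3: The cycle is: 1 -> 1
Step 4: Cycle length = 1

1


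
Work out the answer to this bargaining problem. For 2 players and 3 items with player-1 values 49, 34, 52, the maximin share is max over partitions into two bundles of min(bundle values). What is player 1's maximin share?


Step 1: Item values = 49, 34, 52
Step 2: Enumerate all 2-bundle partitions and take the smaller bundle:
  Partition 1: {49} vs {34,52} -> bundles 49, 86; min = 49
  Partition 2: {34} vs {49,52} -> bundles 34, 101; min = 34
  Partition 3: {52} vs {49,34} -> bundles 52, 83; min = 52
Step 3: MMS = max(49, 34, 52) = 52

52


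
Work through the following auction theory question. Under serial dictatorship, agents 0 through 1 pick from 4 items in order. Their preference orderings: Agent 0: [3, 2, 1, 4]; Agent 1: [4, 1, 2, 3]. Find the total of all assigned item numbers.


Step 1: Agent 0 picks item 3
Step 2: Agent 1 picks item 4
Step 3: Sum = 3 + 4 = 7

7


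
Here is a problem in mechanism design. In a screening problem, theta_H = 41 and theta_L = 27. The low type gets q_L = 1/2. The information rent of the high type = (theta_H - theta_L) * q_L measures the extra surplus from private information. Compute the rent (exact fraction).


Step 1: theta_H - theta_L = 41 - 27 = 14
Step 2: Information rent = (theta_H - theta_L) * q_L
Step 3: = 14 * 1/2
Step 4: = 7

7


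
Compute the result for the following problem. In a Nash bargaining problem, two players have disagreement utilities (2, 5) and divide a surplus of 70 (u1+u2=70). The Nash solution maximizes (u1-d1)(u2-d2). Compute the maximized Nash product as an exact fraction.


Step 1: The Nash solution splits surplus symmetrically above the disagreement point
Step 2: u1 = (total + d1 - d2)/2 = (70 + 2 - 5)/2 = 67/2
Step 3: u2 = (total - d1 + d2)/2 = (70 - 2 + 5)/2 = 73/2
Step 4: Nash product = (67/2 - 2) * (73/2 - 5)
Step 5: = 63/2 * 63/2 = 3969/4

3969/4


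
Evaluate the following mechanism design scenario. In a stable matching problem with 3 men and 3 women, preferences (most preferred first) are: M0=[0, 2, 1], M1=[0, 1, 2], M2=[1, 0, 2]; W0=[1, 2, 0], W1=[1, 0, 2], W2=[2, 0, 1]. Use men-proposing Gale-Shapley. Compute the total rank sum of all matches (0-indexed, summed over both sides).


Step 1: Run Gale-Shapley (men propose, women hold best offer):
  M0 proposes to W0; she accepts
  M1 proposes to W0; she switches from M0
  M2 proposes to W1; she accepts
  M0 proposes to W2; she accepts
Step 2: Final matching: W0-M1, W1-M2, W2-M0
Step 3: 0-indexed ranks (man's rank of his match, then woman's): 0 + 0 + 0 + 2 + 1 + 1
Step 4: Total rank sum = 4

4
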